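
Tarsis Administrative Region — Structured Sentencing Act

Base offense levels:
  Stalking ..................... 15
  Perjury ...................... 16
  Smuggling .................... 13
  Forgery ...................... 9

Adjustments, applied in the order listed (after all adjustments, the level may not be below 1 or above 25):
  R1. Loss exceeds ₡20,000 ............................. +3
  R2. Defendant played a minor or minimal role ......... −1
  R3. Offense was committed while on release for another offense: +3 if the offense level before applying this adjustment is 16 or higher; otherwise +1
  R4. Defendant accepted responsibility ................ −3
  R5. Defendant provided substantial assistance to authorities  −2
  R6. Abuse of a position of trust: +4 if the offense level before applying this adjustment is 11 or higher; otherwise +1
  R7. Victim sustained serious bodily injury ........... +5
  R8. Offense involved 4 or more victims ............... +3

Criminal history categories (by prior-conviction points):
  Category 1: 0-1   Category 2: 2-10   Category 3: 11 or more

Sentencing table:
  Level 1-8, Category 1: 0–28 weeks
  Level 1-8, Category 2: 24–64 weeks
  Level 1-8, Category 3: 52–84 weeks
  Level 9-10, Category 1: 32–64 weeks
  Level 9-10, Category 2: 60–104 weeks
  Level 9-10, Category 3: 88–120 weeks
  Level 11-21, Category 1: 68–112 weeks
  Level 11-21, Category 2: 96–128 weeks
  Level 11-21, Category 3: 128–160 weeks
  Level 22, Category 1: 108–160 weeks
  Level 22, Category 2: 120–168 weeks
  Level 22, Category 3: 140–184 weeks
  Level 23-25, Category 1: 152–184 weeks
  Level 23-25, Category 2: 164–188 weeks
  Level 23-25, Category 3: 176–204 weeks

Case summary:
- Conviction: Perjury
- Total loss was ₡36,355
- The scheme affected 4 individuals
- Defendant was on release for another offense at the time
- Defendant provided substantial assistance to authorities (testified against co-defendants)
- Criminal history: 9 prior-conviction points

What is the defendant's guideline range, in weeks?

Base offense level for perjury: 16.
R1 applies: 16 + 3 = 19.
R2 does not apply.
R3 applies (level before this adjustment is 19 ≥ 16, so +3): 19 + 3 = 22.
R5 applies: 22 − 2 = 20.
R7 does not apply.
R8 applies: 20 + 3 = 23.
Final offense level: 23.
Criminal history: 9 prior points → Category 2 (2-10).
Level 23 falls in the 23-25 band.
Grid: Level 23-25 × Category 2 = 164-188 weeks.

164-188 weeks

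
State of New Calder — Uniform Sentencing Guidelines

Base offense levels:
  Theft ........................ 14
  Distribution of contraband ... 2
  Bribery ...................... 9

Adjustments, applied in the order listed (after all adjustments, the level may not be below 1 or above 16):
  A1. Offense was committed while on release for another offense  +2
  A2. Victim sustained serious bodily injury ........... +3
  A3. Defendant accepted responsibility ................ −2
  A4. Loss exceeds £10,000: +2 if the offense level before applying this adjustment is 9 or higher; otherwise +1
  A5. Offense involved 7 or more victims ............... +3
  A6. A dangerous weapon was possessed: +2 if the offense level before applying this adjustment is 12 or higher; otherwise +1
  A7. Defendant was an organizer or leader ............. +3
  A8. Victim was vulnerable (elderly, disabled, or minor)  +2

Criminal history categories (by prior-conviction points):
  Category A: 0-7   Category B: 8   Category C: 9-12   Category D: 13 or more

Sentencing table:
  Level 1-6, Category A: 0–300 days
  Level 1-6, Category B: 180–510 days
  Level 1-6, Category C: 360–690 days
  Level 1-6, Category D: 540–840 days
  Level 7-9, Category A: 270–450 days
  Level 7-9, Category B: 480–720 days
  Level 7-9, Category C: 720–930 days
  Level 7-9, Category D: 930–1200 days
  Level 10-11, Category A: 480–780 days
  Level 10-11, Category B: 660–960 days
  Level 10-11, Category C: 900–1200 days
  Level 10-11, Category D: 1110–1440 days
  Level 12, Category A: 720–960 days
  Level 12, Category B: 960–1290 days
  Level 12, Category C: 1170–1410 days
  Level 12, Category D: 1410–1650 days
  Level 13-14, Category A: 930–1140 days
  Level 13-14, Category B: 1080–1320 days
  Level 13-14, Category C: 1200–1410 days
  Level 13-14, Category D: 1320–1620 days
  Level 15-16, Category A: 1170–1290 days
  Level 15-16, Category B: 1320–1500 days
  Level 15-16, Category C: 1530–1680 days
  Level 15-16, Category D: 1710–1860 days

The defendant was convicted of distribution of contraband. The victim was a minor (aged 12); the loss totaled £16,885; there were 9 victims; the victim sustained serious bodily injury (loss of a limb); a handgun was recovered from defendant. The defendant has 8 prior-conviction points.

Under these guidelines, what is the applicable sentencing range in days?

960-1290 days

Base offense level for distribution of contraband: 2.
A1 does not apply.
A2 applies: 2 + 3 = 5.
A4 applies (level before this adjustment is 5 < 9, so +1): 5 + 1 = 6.
A5 applies: 6 + 3 = 9.
A6 applies (level before this adjustment is 9 < 12, so +1): 9 + 1 = 10.
A8 applies: 10 + 2 = 12.
Final offense level: 12.
Criminal history: 8 prior points → Category B (8).
Level 12 falls in the 12 band.
Grid: Level 12 × Category B = 960-1290 days.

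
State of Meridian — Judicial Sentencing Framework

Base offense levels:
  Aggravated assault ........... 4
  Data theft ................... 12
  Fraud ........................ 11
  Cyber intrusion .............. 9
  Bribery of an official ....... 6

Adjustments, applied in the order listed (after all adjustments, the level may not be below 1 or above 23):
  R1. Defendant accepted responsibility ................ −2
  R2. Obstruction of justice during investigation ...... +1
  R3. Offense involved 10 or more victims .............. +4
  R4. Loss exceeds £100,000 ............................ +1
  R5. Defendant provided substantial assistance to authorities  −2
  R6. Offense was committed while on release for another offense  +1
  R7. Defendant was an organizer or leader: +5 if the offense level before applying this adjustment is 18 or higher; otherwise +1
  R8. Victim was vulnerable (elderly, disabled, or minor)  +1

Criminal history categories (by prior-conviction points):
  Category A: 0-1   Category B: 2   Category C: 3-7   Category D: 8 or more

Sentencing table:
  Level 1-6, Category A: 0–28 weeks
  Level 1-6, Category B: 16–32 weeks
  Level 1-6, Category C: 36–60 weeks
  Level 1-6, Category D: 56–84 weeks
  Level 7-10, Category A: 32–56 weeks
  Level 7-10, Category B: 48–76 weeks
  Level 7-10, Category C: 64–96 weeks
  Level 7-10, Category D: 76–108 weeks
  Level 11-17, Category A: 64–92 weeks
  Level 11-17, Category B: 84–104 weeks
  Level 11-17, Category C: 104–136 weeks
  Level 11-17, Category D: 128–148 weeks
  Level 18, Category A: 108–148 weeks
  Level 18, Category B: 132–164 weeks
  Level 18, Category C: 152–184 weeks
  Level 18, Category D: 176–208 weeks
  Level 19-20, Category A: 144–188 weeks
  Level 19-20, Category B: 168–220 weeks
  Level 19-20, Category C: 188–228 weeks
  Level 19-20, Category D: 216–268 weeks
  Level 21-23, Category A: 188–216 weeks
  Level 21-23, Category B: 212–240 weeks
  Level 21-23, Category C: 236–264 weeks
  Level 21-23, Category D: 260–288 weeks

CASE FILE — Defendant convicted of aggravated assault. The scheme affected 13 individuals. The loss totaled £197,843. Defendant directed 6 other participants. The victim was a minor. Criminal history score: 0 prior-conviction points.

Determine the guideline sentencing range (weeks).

64-92 weeks

Base offense level for aggravated assault: 4.
R1 does not apply.
R3 applies: 4 + 4 = 8.
R4 applies: 8 + 1 = 9.
R6 does not apply.
R7 applies (level before this adjustment is 9 < 18, so +1): 9 + 1 = 10.
R8 applies: 10 + 1 = 11.
Final offense level: 11.
Criminal history: 0 prior points → Category A (0-1).
Level 11 falls in the 11-17 band.
Grid: Level 11-17 × Category A = 64-92 weeks.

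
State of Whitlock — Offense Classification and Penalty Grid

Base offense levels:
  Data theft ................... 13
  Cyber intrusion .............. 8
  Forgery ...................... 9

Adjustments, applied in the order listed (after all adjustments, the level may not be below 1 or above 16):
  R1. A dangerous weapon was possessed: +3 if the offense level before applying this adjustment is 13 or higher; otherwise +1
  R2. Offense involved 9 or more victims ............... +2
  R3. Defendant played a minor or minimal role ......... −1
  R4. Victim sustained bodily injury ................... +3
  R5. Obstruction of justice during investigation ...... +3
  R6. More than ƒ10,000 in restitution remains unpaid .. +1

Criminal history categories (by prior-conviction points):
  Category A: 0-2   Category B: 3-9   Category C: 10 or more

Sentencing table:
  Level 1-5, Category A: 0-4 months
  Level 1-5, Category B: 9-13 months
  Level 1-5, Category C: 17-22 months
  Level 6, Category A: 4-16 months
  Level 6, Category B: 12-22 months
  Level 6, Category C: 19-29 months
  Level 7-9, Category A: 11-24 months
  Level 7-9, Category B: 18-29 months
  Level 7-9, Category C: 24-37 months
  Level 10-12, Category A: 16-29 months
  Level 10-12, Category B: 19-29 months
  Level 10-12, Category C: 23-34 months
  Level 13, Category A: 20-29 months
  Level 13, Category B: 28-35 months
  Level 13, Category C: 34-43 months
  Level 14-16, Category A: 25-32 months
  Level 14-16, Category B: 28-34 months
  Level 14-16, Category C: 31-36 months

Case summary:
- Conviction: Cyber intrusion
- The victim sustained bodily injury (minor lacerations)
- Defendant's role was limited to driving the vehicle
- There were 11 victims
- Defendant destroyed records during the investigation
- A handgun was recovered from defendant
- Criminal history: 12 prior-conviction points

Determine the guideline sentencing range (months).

31-36 months

Base offense level for cyber intrusion: 8.
R1 applies (level before this adjustment is 8 < 13, so +1): 8 + 1 = 9.
R2 applies: 9 + 2 = 11.
R3 applies: 11 − 1 = 10.
R4 applies: 10 + 3 = 13.
R5 applies: 13 + 3 = 16.
Final offense level: 16.
Criminal history: 12 prior points → Category C (10+).
Level 16 falls in the 14-16 band.
Grid: Level 14-16 × Category C = 31-36 months.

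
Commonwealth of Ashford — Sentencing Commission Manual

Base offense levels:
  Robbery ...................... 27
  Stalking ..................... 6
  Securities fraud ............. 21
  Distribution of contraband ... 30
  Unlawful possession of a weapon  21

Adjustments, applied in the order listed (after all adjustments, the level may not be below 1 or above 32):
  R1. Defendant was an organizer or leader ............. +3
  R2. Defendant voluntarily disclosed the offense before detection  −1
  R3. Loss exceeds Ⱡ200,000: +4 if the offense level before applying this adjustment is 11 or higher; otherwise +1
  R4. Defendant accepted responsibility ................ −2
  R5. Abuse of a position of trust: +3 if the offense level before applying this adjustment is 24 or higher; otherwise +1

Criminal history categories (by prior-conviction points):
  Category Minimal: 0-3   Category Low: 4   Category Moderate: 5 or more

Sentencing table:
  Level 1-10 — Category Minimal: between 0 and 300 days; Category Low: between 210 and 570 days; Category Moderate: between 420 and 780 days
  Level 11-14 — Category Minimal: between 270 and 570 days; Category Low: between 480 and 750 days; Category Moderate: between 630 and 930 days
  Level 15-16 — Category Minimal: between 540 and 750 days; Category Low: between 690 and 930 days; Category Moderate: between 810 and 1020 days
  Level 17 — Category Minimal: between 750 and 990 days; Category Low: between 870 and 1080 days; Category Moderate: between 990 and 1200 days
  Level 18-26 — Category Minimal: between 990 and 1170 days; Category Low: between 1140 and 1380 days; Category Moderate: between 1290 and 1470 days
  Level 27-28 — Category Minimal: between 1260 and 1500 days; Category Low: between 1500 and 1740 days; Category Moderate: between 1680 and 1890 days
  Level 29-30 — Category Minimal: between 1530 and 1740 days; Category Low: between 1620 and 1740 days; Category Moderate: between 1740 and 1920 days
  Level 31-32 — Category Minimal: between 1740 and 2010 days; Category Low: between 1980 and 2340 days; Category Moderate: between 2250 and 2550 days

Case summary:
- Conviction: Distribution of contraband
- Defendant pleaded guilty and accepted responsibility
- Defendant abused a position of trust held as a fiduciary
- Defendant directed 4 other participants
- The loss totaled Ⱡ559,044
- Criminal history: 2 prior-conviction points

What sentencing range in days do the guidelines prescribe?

1740-2010 days

Base offense level for distribution of contraband: 30.
R1 applies: 30 + 3 = 33.
R2 does not apply.
R3 applies (level before this adjustment is 33 ≥ 11, so +4): 33 + 4 = 37.
R4 applies: 37 − 2 = 35.
R5 applies (level before this adjustment is 35 ≥ 24, so +3): 35 + 3 = 38.
Level 38 exceeds the maximum of 32; capped at 32.
Final offense level: 32.
Criminal history: 2 prior points → Category Minimal (0-3).
Level 32 falls in the 31-32 band.
Grid: Level 31-32 × Category Minimal = 1740-2010 days.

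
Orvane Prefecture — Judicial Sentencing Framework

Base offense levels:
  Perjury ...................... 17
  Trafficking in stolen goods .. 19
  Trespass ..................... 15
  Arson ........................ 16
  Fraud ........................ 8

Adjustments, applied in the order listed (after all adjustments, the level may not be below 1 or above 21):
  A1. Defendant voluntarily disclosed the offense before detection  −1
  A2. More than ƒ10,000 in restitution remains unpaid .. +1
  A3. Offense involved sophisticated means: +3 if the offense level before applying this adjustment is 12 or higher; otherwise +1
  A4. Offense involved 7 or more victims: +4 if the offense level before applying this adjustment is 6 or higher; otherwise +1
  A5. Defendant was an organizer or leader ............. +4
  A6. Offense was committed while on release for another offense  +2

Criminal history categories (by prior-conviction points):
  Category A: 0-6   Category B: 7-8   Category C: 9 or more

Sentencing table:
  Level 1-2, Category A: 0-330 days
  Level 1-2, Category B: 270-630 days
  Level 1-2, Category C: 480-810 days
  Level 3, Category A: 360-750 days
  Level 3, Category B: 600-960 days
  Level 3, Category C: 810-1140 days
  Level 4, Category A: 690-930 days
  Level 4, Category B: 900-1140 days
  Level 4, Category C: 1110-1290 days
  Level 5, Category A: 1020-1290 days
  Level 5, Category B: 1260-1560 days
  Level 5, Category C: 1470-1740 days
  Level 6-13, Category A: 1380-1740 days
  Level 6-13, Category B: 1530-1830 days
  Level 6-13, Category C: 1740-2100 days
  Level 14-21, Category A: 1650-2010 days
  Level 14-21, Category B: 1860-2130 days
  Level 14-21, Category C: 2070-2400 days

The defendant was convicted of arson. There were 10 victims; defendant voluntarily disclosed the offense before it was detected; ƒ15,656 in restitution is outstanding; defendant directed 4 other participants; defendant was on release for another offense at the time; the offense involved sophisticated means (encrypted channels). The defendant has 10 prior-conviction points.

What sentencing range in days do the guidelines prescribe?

Base offense level for arson: 16.
A1 applies: 16 − 1 = 15.
A2 applies: 15 + 1 = 16.
A3 applies (level before this adjustment is 16 ≥ 12, so +3): 16 + 3 = 19.
A4 applies (level before this adjustment is 19 ≥ 6, so +4): 19 + 4 = 23.
A5 applies: 23 + 4 = 27.
A6 applies: 27 + 2 = 29.
Level 29 exceeds the maximum of 21; capped at 21.
Final offense level: 21.
Criminal history: 10 prior points → Category C (9+).
Level 21 falls in the 14-21 band.
Grid: Level 14-21 × Category C = 2070-2400 days.

2070-2400 days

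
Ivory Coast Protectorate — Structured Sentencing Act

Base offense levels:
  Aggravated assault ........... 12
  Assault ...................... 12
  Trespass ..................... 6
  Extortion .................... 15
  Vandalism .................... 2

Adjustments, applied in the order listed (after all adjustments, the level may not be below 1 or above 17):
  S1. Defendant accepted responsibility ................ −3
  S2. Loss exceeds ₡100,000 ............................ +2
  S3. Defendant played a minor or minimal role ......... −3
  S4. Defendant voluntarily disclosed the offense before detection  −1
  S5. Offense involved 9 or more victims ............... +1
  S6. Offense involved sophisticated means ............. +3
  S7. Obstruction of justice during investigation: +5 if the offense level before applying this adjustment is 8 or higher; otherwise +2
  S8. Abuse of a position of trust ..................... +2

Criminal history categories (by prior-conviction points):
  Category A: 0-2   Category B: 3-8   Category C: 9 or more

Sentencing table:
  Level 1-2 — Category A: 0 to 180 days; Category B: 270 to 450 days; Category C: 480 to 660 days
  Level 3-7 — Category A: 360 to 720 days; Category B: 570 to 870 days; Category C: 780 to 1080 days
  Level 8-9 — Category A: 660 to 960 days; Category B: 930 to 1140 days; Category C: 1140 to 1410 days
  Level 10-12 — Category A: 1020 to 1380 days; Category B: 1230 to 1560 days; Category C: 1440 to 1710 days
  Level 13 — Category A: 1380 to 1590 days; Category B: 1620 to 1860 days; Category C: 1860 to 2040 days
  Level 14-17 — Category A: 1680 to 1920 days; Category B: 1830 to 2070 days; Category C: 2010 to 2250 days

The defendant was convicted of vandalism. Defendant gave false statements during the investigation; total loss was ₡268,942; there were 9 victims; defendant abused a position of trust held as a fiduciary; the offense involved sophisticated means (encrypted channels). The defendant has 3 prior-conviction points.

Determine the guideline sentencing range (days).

Base offense level for vandalism: 2.
S2 applies: 2 + 2 = 4.
S3 does not apply.
S4 does not apply.
S5 applies: 4 + 1 = 5.
S6 applies: 5 + 3 = 8.
S7 applies (level before this adjustment is 8 ≥ 8, so +5): 8 + 5 = 13.
S8 applies: 13 + 2 = 15.
Final offense level: 15.
Criminal history: 3 prior points → Category B (3-8).
Level 15 falls in the 14-17 band.
Grid: Level 14-17 × Category B = 1830-2070 days.

1830-2070 days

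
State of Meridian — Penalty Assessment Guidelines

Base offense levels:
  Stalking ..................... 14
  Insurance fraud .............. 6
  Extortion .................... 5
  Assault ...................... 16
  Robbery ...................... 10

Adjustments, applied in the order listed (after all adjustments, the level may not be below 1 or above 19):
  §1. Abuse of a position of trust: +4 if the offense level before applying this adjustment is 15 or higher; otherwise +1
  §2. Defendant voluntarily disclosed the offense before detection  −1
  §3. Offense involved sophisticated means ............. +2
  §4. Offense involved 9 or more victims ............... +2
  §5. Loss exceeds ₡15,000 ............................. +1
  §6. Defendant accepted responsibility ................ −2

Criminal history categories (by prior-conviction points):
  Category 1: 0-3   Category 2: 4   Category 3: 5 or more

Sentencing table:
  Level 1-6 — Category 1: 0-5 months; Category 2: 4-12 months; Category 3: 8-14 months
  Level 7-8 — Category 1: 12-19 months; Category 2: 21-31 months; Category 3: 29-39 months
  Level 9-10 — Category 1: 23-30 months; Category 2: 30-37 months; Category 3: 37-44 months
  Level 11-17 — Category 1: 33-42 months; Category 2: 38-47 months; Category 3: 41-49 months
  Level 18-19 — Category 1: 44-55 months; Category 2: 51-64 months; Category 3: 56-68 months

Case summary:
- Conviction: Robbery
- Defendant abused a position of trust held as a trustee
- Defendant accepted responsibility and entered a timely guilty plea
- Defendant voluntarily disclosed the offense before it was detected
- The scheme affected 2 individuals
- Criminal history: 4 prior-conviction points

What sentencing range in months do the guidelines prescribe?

Base offense level for robbery: 10.
§1 applies (level before this adjustment is 10 < 15, so +1): 10 + 1 = 11.
§2 applies: 11 − 1 = 10.
§3 does not apply.
§5 does not apply.
§6 applies: 10 − 2 = 8.
Final offense level: 8.
Criminal history: 4 prior points → Category 2 (4).
Level 8 falls in the 7-8 band.
Grid: Level 7-8 × Category 2 = 21-31 months.

21-31 months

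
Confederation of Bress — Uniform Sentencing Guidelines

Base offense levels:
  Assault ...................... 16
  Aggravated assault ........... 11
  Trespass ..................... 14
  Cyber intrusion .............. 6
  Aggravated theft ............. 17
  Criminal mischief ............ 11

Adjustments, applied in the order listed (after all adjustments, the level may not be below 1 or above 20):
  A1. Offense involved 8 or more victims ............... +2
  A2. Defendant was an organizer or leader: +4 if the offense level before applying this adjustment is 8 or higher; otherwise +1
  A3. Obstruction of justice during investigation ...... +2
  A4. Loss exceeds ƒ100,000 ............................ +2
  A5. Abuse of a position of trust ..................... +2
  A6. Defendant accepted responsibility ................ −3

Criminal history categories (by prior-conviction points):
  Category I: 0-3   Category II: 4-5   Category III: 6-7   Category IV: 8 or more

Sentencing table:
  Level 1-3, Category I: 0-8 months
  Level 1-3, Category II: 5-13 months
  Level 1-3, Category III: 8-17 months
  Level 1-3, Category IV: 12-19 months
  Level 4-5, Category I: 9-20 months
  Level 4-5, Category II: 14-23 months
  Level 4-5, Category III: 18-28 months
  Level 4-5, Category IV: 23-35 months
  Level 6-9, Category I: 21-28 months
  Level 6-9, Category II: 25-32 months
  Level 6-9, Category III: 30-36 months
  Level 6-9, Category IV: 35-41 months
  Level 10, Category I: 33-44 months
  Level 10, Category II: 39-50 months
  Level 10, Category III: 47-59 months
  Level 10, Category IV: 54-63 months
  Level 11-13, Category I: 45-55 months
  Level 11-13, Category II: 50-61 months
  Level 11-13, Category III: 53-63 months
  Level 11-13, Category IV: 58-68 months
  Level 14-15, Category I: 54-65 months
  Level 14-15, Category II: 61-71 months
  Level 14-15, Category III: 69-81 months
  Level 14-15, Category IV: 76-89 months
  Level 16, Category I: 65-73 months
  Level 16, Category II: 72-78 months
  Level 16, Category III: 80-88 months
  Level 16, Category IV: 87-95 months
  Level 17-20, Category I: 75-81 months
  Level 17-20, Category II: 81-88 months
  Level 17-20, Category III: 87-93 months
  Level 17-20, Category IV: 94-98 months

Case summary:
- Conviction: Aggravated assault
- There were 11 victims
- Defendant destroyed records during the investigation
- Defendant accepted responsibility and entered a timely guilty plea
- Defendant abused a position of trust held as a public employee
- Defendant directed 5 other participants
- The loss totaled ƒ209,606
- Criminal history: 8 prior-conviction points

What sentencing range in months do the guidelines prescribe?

94-98 months

Base offense level for aggravated assault: 11.
A1 applies: 11 + 2 = 13.
A2 applies (level before this adjustment is 13 ≥ 8, so +4): 13 + 4 = 17.
A3 applies: 17 + 2 = 19.
A4 applies: 19 + 2 = 21.
A5 applies: 21 + 2 = 23.
A6 applies: 23 − 3 = 20.
Final offense level: 20.
Criminal history: 8 prior points → Category IV (8+).
Level 20 falls in the 17-20 band.
Grid: Level 17-20 × Category IV = 94-98 months.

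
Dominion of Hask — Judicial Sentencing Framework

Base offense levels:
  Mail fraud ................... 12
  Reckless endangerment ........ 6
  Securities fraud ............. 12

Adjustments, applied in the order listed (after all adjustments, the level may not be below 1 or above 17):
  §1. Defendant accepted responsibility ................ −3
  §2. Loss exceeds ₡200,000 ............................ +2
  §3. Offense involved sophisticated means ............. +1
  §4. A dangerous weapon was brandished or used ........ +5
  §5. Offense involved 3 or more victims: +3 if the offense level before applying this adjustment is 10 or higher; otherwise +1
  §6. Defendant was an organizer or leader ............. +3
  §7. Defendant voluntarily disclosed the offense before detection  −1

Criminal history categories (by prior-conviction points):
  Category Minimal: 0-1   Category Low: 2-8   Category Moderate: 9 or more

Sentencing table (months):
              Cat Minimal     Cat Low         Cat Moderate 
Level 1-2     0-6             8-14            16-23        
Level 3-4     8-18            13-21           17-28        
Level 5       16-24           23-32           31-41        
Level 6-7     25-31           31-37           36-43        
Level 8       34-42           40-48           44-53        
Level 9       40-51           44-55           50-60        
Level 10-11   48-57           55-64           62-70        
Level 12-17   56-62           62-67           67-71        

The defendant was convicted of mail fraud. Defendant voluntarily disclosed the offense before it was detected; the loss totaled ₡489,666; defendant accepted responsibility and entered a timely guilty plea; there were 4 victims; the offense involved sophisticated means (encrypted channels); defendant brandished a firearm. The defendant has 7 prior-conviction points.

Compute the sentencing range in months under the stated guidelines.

62-67 months

Base offense level for mail fraud: 12.
§1 applies: 12 − 3 = 9.
§2 applies: 9 + 2 = 11.
§3 applies: 11 + 1 = 12.
§4 applies: 12 + 5 = 17.
§5 applies (level before this adjustment is 17 ≥ 10, so +3): 17 + 3 = 20.
§6 does not apply.
§7 applies: 20 − 1 = 19.
Level 19 exceeds the maximum of 17; capped at 17.
Final offense level: 17.
Criminal history: 7 prior points → Category Low (2-8).
Level 17 falls in the 12-17 band.
Grid: Level 12-17 × Category Low = 62-67 months.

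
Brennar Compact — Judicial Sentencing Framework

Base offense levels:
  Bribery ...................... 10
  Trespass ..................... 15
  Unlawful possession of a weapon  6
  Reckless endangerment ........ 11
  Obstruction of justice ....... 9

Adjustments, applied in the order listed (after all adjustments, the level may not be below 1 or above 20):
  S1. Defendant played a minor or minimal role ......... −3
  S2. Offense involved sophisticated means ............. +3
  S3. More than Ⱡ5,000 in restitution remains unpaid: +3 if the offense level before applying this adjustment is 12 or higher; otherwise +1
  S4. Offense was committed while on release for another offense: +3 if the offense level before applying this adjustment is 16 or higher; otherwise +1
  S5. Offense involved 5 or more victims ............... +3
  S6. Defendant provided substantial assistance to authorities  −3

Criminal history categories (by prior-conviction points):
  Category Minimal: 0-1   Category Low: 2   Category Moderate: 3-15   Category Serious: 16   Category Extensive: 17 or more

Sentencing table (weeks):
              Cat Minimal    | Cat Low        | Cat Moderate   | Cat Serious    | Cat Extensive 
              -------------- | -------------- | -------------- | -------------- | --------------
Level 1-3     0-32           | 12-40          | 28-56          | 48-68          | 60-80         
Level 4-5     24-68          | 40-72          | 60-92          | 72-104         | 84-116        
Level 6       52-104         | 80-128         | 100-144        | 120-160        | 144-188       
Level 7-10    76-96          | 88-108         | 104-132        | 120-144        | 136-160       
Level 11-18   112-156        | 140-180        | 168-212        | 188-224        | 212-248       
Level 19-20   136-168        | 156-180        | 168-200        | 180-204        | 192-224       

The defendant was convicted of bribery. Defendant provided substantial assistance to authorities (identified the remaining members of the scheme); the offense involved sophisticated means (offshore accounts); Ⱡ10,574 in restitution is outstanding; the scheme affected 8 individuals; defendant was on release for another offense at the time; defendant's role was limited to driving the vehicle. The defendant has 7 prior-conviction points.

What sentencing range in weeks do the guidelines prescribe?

Base offense level for bribery: 10.
S1 applies: 10 − 3 = 7.
S2 applies: 7 + 3 = 10.
S3 applies (level before this adjustment is 10 < 12, so +1): 10 + 1 = 11.
S4 applies (level before this adjustment is 11 < 16, so +1): 11 + 1 = 12.
S5 applies: 12 + 3 = 15.
S6 applies: 15 − 3 = 12.
Final offense level: 12.
Criminal history: 7 prior points → Category Moderate (3-15).
Level 12 falls in the 11-18 band.
Grid: Level 11-18 × Category Moderate = 168-212 weeks.

168-212 weeks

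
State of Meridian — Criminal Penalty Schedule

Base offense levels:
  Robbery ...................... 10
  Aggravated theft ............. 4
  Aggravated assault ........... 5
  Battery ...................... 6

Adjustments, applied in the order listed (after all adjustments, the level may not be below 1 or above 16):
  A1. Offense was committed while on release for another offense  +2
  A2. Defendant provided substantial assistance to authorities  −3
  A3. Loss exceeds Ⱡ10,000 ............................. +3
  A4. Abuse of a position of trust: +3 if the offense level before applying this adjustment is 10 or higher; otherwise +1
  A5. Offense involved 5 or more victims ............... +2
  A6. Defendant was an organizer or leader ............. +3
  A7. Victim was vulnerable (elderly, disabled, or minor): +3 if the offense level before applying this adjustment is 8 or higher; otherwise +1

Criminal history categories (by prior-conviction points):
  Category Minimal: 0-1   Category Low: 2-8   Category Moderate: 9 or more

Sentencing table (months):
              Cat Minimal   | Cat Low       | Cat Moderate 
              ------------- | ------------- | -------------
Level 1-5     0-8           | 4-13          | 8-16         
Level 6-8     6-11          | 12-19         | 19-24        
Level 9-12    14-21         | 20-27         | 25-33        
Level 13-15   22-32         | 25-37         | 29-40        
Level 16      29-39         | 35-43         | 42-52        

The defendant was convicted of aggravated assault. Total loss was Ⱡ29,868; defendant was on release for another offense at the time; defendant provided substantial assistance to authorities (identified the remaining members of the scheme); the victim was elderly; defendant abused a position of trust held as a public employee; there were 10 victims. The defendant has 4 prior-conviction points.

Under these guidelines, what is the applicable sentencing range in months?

25-37 months

Base offense level for aggravated assault: 5.
A1 applies: 5 + 2 = 7.
A2 applies: 7 − 3 = 4.
A3 applies: 4 + 3 = 7.
A4 applies (level before this adjustment is 7 < 10, so +1): 7 + 1 = 8.
A5 applies: 8 + 2 = 10.
A7 applies (level before this adjustment is 10 ≥ 8, so +3): 10 + 3 = 13.
Final offense level: 13.
Criminal history: 4 prior points → Category Low (2-8).
Level 13 falls in the 13-15 band.
Grid: Level 13-15 × Category Low = 25-37 months.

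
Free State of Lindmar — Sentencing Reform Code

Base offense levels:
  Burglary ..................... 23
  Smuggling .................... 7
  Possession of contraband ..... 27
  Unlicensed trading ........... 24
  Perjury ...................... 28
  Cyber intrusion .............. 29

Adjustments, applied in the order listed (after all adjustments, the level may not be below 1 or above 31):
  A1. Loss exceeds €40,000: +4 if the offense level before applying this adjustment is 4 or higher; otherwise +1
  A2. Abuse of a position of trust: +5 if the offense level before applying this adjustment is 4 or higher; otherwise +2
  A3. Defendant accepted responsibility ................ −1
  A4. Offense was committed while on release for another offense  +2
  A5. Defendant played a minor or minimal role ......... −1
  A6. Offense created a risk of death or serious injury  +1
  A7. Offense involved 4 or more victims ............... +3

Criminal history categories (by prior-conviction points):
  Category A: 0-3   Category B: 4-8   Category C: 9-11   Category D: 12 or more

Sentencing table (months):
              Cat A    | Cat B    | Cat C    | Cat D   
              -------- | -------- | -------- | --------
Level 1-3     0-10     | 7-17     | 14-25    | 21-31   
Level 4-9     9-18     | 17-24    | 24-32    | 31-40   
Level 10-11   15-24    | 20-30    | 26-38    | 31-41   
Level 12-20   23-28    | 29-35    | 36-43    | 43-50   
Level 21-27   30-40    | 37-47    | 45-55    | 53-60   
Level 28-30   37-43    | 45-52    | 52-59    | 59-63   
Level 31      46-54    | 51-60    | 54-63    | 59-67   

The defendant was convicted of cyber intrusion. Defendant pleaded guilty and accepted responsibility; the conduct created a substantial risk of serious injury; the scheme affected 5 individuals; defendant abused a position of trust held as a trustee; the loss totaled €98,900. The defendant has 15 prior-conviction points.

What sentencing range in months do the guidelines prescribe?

Base offense level for cyber intrusion: 29.
A1 applies (level before this adjustment is 29 ≥ 4, so +4): 29 + 4 = 33.
A2 applies (level before this adjustment is 33 ≥ 4, so +5): 33 + 5 = 38.
A3 applies: 38 − 1 = 37.
A6 applies: 37 + 1 = 38.
A7 applies: 38 + 3 = 41.
Level 41 exceeds the maximum of 31; capped at 31.
Final offense level: 31.
Criminal history: 15 prior points → Category D (12+).
Level 31 falls in the 31 band.
Grid: Level 31 × Category D = 59-67 months.

59-67 months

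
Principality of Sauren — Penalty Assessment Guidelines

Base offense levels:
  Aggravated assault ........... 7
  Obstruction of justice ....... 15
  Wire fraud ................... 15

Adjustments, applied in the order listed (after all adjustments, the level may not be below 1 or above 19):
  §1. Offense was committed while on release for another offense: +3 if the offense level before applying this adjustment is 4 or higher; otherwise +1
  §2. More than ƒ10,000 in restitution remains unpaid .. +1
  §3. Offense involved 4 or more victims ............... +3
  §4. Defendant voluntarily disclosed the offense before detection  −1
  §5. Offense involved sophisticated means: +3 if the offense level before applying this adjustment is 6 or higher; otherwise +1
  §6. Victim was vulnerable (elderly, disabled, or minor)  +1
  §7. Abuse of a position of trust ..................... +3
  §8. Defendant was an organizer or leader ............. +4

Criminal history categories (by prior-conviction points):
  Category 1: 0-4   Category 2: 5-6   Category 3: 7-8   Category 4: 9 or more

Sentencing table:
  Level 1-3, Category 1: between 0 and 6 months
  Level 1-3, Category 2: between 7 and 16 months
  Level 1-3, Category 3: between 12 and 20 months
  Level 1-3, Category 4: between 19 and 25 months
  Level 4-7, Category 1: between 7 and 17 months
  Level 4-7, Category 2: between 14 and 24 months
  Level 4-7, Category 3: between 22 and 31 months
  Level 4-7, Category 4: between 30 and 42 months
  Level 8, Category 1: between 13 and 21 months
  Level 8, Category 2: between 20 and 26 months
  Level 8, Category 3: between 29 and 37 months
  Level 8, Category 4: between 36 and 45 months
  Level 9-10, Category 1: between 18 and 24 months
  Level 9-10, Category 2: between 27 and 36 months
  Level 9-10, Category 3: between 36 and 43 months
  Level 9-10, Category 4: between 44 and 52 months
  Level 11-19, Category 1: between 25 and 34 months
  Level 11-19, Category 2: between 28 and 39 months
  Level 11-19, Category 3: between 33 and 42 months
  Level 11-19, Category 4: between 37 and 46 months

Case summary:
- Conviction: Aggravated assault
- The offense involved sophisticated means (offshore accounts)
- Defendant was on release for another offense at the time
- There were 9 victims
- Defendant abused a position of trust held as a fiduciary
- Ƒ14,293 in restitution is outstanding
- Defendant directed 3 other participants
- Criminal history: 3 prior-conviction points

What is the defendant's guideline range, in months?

Base offense level for aggravated assault: 7.
§1 applies (level before this adjustment is 7 ≥ 4, so +3): 7 + 3 = 10.
§2 applies: 10 + 1 = 11.
§3 applies: 11 + 3 = 14.
§4 does not apply.
§5 applies (level before this adjustment is 14 ≥ 6, so +3): 14 + 3 = 17.
§6 does not apply.
§7 applies: 17 + 3 = 20.
§8 applies: 20 + 4 = 24.
Level 24 exceeds the maximum of 19; capped at 19.
Final offense level: 19.
Criminal history: 3 prior points → Category 1 (0-4).
Level 19 falls in the 11-19 band.
Grid: Level 11-19 × Category 1 = 25-34 months.

25-34 months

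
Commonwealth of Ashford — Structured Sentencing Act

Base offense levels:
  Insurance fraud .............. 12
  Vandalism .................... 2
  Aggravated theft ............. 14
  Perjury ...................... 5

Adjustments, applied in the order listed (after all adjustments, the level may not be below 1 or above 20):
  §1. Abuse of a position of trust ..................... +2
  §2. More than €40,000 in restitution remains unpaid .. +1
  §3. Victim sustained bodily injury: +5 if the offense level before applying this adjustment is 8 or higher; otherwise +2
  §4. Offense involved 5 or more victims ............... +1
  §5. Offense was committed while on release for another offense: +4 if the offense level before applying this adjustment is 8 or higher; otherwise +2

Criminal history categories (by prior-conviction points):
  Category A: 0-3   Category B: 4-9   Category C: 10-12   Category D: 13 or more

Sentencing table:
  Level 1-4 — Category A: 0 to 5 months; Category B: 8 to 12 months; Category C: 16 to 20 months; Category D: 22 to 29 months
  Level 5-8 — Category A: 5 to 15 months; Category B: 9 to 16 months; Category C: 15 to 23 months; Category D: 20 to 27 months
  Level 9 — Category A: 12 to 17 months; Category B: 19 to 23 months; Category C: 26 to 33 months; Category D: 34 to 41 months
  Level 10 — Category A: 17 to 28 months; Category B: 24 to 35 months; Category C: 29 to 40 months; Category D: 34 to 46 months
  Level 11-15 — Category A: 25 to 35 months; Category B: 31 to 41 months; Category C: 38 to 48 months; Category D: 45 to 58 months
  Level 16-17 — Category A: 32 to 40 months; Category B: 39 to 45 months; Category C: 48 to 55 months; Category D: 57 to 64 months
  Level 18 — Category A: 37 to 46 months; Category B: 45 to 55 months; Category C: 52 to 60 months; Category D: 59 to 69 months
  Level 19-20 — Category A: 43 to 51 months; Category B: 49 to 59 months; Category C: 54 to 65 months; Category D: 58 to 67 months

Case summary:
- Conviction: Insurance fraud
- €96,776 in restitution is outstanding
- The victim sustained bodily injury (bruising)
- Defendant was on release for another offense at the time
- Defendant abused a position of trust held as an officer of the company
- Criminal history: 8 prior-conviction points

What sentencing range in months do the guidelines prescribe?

Base offense level for insurance fraud: 12.
§1 applies: 12 + 2 = 14.
§2 applies: 14 + 1 = 15.
§3 applies (level before this adjustment is 15 ≥ 8, so +5): 15 + 5 = 20.
§4 does not apply.
§5 applies (level before this adjustment is 20 ≥ 8, so +4): 20 + 4 = 24.
Level 24 exceeds the maximum of 20; capped at 20.
Final offense level: 20.
Criminal history: 8 prior points → Category B (4-9).
Level 20 falls in the 19-20 band.
Grid: Level 19-20 × Category B = 49-59 months.

49-59 months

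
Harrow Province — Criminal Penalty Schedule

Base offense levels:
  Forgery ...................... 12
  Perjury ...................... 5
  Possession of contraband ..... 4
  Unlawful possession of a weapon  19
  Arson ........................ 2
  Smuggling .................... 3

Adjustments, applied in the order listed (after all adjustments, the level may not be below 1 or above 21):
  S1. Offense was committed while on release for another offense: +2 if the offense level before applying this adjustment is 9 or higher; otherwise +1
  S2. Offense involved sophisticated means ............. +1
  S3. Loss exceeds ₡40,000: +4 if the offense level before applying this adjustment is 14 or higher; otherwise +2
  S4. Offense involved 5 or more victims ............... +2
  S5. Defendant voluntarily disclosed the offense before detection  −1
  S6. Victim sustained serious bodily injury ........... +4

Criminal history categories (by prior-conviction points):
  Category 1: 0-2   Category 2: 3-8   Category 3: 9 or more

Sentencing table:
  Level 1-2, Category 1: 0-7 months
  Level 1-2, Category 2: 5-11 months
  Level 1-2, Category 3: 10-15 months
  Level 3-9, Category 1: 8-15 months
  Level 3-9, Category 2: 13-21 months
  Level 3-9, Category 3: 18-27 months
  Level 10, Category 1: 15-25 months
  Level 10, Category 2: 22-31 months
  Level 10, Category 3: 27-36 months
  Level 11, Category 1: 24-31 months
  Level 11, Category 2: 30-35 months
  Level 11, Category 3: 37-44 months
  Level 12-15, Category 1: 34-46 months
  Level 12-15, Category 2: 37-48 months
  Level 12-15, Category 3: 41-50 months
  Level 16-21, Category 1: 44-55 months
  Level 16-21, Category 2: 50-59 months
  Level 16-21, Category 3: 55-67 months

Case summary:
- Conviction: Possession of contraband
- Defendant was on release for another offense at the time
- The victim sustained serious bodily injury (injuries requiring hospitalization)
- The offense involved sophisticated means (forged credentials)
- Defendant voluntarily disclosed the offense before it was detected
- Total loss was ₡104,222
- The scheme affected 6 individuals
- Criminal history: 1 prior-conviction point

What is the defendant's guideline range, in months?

34-46 months

Base offense level for possession of contraband: 4.
S1 applies (level before this adjustment is 4 < 9, so +1): 4 + 1 = 5.
S2 applies: 5 + 1 = 6.
S3 applies (level before this adjustment is 6 < 14, so +2): 6 + 2 = 8.
S4 applies: 8 + 2 = 10.
S5 applies: 10 − 1 = 9.
S6 applies: 9 + 4 = 13.
Final offense level: 13.
Criminal history: 1 prior point → Category 1 (0-2).
Level 13 falls in the 12-15 band.
Grid: Level 12-15 × Category 1 = 34-46 months.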